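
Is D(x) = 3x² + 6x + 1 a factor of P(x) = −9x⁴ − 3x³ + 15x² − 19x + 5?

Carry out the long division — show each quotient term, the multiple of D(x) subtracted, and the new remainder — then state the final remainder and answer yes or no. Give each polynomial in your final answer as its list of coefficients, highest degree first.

R = [9], so D(x) is not a factor of P(x). no

Step 1: lead(−9x⁴ − 3x³ + 15x² − 19x + 5) ÷ lead(D) = −9x⁴ ÷ 3x² = −3x². Subtract (−3x²)·D = −9x⁴ − 18x³ − 3x². Remainder: 15x³ + 18x² − 19x + 5.
Step 2: lead(15x³ + 18x² − 19x + 5) ÷ lead(D) = 15x³ ÷ 3x² = 5x. Subtract (5x)·D = 15x³ + 30x² + 5x. Remainder: −12x² − 24x + 5.
Step 3: lead(−12x² − 24x + 5) ÷ lead(D) = −12x² ÷ 3x² = −4. Subtract (−4)·D = −12x² − 24x − 4. Remainder: 9.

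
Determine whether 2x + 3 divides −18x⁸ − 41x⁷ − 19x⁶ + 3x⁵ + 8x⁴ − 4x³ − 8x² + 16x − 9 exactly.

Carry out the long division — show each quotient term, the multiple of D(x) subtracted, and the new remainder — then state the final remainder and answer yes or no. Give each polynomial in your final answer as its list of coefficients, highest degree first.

Step 1: lead(−18x⁸ − 41x⁷ − 19x⁶ + 3x⁵ + 8x⁴ − 4x³ − 8x² + 16x − 9) ÷ lead(D) = −18x⁸ ÷ 2x = −9x⁷. Subtract (−9x⁷)·D = −18x⁸ − 27x⁷. Remainder: −14x⁷ − 19x⁶ + 3x⁵ + 8x⁴ − 4x³ − 8x² + 16x − 9.
Step 2: lead(−14x⁷ − 19x⁶ + 3x⁵ + 8x⁴ − 4x³ − 8x² + 16x − 9) ÷ lead(D) = −14x⁷ ÷ 2x = −7x⁶. Subtract (−7x⁶)·D = −14x⁷ − 21x⁶. Remainder: 2x⁶ + 3x⁵ + 8x⁴ − 4x³ − 8x² + 16x − 9.
Step 3: lead(2x⁶ + 3x⁵ + 8x⁴ − 4x³ − 8x² + 16x − 9) ÷ lead(D) = 2x⁶ ÷ 2x = x⁵. Subtract (x⁵)·D = 2x⁶ + 3x⁵. Remainder: 8x⁴ − 4x³ − 8x² + 16x − 9.
Step 4: lead(8x⁴ − 4x³ − 8x² + 16x − 9) ÷ lead(D) = 8x⁴ ÷ 2x = 4x³. Subtract (4x³)·D = 8x⁴ + 12x³. Remainder: −16x³ − 8x² + 16x − 9.
Step 5: lead(−16x³ − 8x² + 16x − 9) ÷ lead(D) = −16x³ ÷ 2x = −8x². Subtract (−8x²)·D = −16x³ − 24x². Remainder: 16x² + 16x − 9.
Step 6: lead(16x² + 16x − 9) ÷ lead(D) = 16x² ÷ 2x = 8x. Subtract (8x)·D = 16x² + 24x. Remainder: −8x − 9.
Step 7: lead(−8x − 9) ÷ lead(D) = −8x ÷ 2x = −4. Subtract (−4)·D = −8x − 12. Remainder: 3.

R = [3], so D(x) is not a factor of P(x). no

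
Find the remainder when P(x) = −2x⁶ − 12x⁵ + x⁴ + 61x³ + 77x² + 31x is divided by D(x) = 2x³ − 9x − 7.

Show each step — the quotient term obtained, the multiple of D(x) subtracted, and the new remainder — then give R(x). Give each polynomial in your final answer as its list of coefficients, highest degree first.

Step 1: lead(−2x⁶ − 12x⁵ + x⁴ + 61x³ + 77x² + 31x) ÷ lead(D) = −2x⁶ ÷ 2x³ = −x³. Subtract (−x³)·D = −2x⁶ + 9x⁴ + 7x³. Remainder: −12x⁵ − 8x⁴ + 54x³ + 77x² + 31x.
Step 2: lead(−12x⁵ − 8x⁴ + 54x³ + 77x² + 31x) ÷ lead(D) = −12x⁵ ÷ 2x³ = −6x². Subtract (−6x²)·D = −12x⁵ + 54x³ + 42x². Remainder: −8x⁴ + 35x² + 31x.
Step 3: lead(−8x⁴ + 35x² + 31x) ÷ lead(D) = −8x⁴ ÷ 2x³ = −4x. Subtract (−4x)·D = −8x⁴ + 36x² + 28x. Remainder: −x² + 3x.

R = [-1, 3, 0]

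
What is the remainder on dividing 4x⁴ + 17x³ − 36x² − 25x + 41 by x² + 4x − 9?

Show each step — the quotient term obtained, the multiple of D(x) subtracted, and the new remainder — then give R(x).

R(x) = 5

Step 1: lead(4x⁴ + 17x³ − 36x² − 25x + 41) ÷ lead(D) = 4x⁴ ÷ x² = 4x². Subtract (4x²)·D = 4x⁴ + 16x³ − 36x². Remainder: x³ − 25x + 41.
Step 2: lead(x³ − 25x + 41) ÷ lead(D) = x³ ÷ x² = x. Subtract (x)·D = x³ + 4x² − 9x. Remainder: −4x² − 16x + 41.
Step 3: lead(−4x² − 16x + 41) ÷ lead(D) = −4x² ÷ x² = −4. Subtract (−4)·D = −4x² − 16x + 36. Remainder: 5.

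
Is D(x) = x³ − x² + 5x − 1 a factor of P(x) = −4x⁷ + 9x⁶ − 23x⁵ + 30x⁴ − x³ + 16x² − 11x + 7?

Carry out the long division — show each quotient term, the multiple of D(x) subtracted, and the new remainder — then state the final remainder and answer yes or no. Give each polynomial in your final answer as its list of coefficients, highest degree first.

Step 1: lead(−4x⁷ + 9x⁶ − 23x⁵ + 30x⁴ − x³ + 16x² − 11x + 7) ÷ lead(D) = −4x⁷ ÷ x³ = −4x⁴. Subtract (−4x⁴)·D = −4x⁷ + 4x⁶ − 20x⁵ + 4x⁴. Remainder: 5x⁶ − 3x⁵ + 26x⁴ − x³ + 16x² − 11x + 7.
Step 2: lead(5x⁶ − 3x⁵ + 26x⁴ − x³ + 16x² − 11x + 7) ÷ lead(D) = 5x⁶ ÷ x³ = 5x³. Subtract (5x³)·D = 5x⁶ − 5x⁵ + 25x⁴ − 5x³. Remainder: 2x⁵ + x⁴ + 4x³ + 16x² − 11x + 7.
Step 3: lead(2x⁵ + x⁴ + 4x³ + 16x² − 11x + 7) ÷ lead(D) = 2x⁵ ÷ x³ = 2x². Subtract (2x²)·D = 2x⁵ − 2x⁴ + 10x³ − 2x². Remainder: 3x⁴ − 6x³ + 18x² − 11x + 7.
Step 4: lead(3x⁴ − 6x³ + 18x² − 11x + 7) ÷ lead(D) = 3x⁴ ÷ x³ = 3x. Subtract (3x)·D = 3x⁴ − 3x³ + 15x² − 3x. Remainder: −3x³ + 3x² − 8x + 7.
Step 5: lead(−3x³ + 3x² − 8x + 7) ÷ lead(D) = −3x³ ÷ x³ = −3. Subtract (−3)·D = −3x³ + 3x² − 15x + 3. Remainder: 7x + 4.

R = [7, 4], so D(x) is not a factor of P(x). no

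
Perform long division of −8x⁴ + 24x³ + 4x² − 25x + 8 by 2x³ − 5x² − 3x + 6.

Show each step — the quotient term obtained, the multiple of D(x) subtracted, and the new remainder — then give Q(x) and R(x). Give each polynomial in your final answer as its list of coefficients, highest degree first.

Q = [-4, 2]; R = [2, 5, -4]

Step 1: lead(−8x⁴ + 24x³ + 4x² − 25x + 8) ÷ lead(D) = −8x⁴ ÷ 2x³ = −4x. Subtract (−4x)·D = −8x⁴ + 20x³ + 12x² − 24x. Remainder: 4x³ − 8x² − x + 8.
Step 2: lead(4x³ − 8x² − x + 8) ÷ lead(D) = 4x³ ÷ 2x³ = 2. Subtract (2)·D = 4x³ − 10x² − 6x + 12. Remainder: 2x² + 5x − 4.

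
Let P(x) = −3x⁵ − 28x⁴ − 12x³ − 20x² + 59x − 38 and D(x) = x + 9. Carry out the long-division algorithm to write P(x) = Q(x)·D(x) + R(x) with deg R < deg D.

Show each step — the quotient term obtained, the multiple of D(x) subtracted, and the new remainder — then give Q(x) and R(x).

Step 1: lead(−3x⁵ − 28x⁴ − 12x³ − 20x² + 59x − 38) ÷ lead(D) = −3x⁵ ÷ x = −3x⁴. Subtract (−3x⁴)·D = −3x⁵ − 27x⁴. Remainder: −x⁴ − 12x³ − 20x² + 59x − 38.
Step 2: lead(−x⁴ − 12x³ − 20x² + 59x − 38) ÷ lead(D) = −x⁴ ÷ x = −x³. Subtract (−x³)·D = −x⁴ − 9x³. Remainder: −3x³ − 20x² + 59x − 38.
Step 3: lead(−3x³ − 20x² + 59x − 38) ÷ lead(D) = −3x³ ÷ x = −3x². Subtract (−3x²)·D = −3x³ − 27x². Remainder: 7x² + 59x − 38.
Step 4: lead(7x² + 59x − 38) ÷ lead(D) = 7x² ÷ x = 7x. Subtract (7x)·D = 7x² + 63x. Remainder: −4x − 38.
Step 5: lead(−4x − 38) ÷ lead(D) = −4x ÷ x = −4. Subtract (−4)·D = −4x − 36. Remainder: −2.

Q(x) = −3x⁴ − x³ − 3x² + 7x − 4; R(x) = −2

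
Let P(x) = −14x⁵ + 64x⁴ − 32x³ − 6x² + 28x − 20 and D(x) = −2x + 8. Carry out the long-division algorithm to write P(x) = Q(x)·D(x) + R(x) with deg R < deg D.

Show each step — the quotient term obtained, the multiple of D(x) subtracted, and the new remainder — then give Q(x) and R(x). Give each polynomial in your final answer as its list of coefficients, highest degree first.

Step 1: lead(−14x⁵ + 64x⁴ − 32x³ − 6x² + 28x − 20) ÷ lead(D) = −14x⁵ ÷ −2x = 7x⁴. Subtract (7x⁴)·D = −14x⁵ + 56x⁴. Remainder: 8x⁴ − 32x³ − 6x² + 28x − 20.
Step 2: lead(8x⁴ − 32x³ − 6x² + 28x − 20) ÷ lead(D) = 8x⁴ ÷ −2x = −4x³. Subtract (−4x³)·D = 8x⁴ − 32x³. Remainder: −6x² + 28x − 20.
Step 3: lead(−6x² + 28x − 20) ÷ lead(D) = −6x² ÷ −2x = 3x. Subtract (3x)·D = −6x² + 24x. Remainder: 4x − 20.
Step 4: lead(4x − 20) ÷ lead(D) = 4x ÷ −2x = −2. Subtract (−2)·D = 4x − 16. Remainder: −4.

Q = [7, -4, 0, 3, -2]; R = [-4]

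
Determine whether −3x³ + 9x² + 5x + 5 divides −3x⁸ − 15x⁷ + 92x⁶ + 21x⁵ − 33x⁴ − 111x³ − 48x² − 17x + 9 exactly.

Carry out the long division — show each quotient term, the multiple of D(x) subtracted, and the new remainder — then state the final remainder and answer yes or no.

R(x) = −6x² − 2x − 1, so D(x) is not a factor of P(x). no

Step 1: lead(−3x⁸ − 15x⁷ + 92x⁶ + 21x⁵ − 33x⁴ − 111x³ − 48x² − 17x + 9) ÷ lead(D) = −3x⁸ ÷ −3x³ = x⁵. Subtract (x⁵)·D = −3x⁸ + 9x⁷ + 5x⁶ + 5x⁵. Remainder: −24x⁷ + 87x⁶ + 16x⁵ − 33x⁴ − 111x³ − 48x² − 17x + 9.
Step 2: lead(−24x⁷ + 87x⁶ + 16x⁵ − 33x⁴ − 111x³ − 48x² − 17x + 9) ÷ lead(D) = −24x⁷ ÷ −3x³ = 8x⁴. Subtract (8x⁴)·D = −24x⁷ + 72x⁶ + 40x⁵ + 40x⁴. Remainder: 15x⁶ − 24x⁵ − 73x⁴ − 111x³ − 48x² − 17x + 9.
Step 3: lead(15x⁶ − 24x⁵ − 73x⁴ − 111x³ − 48x² − 17x + 9) ÷ lead(D) = 15x⁶ ÷ −3x³ = −5x³. Subtract (−5x³)·D = 15x⁶ − 45x⁵ − 25x⁴ − 25x³. Remainder: 21x⁵ − 48x⁴ − 86x³ − 48x² − 17x + 9.
Step 4: lead(21x⁵ − 48x⁴ − 86x³ − 48x² − 17x + 9) ÷ lead(D) = 21x⁵ ÷ −3x³ = −7x². Subtract (−7x²)·D = 21x⁵ − 63x⁴ − 35x³ − 35x². Remainder: 15x⁴ − 51x³ − 13x² − 17x + 9.
Step 5: lead(15x⁴ − 51x³ − 13x² − 17x + 9) ÷ lead(D) = 15x⁴ ÷ −3x³ = −5x. Subtract (−5x)·D = 15x⁴ − 45x³ − 25x² − 25x. Remainder: −6x³ + 12x² + 8x + 9.
Step 6: lead(−6x³ + 12x² + 8x + 9) ÷ lead(D) = −6x³ ÷ −3x³ = 2. Subtract (2)·D = −6x³ + 18x² + 10x + 10. Remainder: −6x² − 2x − 1.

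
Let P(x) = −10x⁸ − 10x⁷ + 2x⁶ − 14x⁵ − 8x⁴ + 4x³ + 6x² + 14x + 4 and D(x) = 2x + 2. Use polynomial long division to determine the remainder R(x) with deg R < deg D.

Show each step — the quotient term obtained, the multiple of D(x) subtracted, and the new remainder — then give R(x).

Step 1: lead(−10x⁸ − 10x⁷ + 2x⁶ − 14x⁵ − 8x⁴ + 4x³ + 6x² + 14x + 4) ÷ lead(D) = −10x⁸ ÷ 2x = −5x⁷. Subtract (−5x⁷)·D = −10x⁸ − 10x⁷. Remainder: 2x⁶ − 14x⁵ − 8x⁴ + 4x³ + 6x² + 14x + 4.
Step 2: lead(2x⁶ − 14x⁵ − 8x⁴ + 4x³ + 6x² + 14x + 4) ÷ lead(D) = 2x⁶ ÷ 2x = x⁵. Subtract (x⁵)·D = 2x⁶ + 2x⁵. Remainder: −16x⁵ − 8x⁴ + 4x³ + 6x² + 14x + 4.
Step 3: lead(−16x⁵ − 8x⁴ + 4x³ + 6x² + 14x + 4) ÷ lead(D) = −16x⁵ ÷ 2x = −8x⁴. Subtract (−8x⁴)·D = −16x⁵ − 16x⁴. Remainder: 8x⁴ + 4x³ + 6x² + 14x + 4.
Step 4: lead(8x⁴ + 4x³ + 6x² + 14x + 4) ÷ lead(D) = 8x⁴ ÷ 2x = 4x³. Subtract (4x³)·D = 8x⁴ + 8x³. Remainder: −4x³ + 6x² + 14x + 4.
Step 5: lead(−4x³ + 6x² + 14x + 4) ÷ lead(D) = −4x³ ÷ 2x = −2x². Subtract (−2x²)·D = −4x³ − 4x². Remainder: 10x² + 14x + 4.
Step 6: lead(10x² + 14x + 4) ÷ lead(D) = 10x² ÷ 2x = 5x. Subtract (5x)·D = 10x² + 10x. Remainder: 4x + 4.
Step 7: lead(4x + 4) ÷ lead(D) = 4x ÷ 2x = 2. Subtract (2)·D = 4x + 4. Remainder: 0.

R(x) = 0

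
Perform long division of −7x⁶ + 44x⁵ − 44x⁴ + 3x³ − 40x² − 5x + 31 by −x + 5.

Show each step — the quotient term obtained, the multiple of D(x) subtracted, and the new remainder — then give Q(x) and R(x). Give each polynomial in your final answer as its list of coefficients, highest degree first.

Q = [7, -9, -1, -8, 0, 5]; R = [6]

Step 1: lead(−7x⁶ + 44x⁵ − 44x⁴ + 3x³ − 40x² − 5x + 31) ÷ lead(D) = −7x⁶ ÷ −x = 7x⁵. Subtract (7x⁵)·D = −7x⁶ + 35x⁵. Remainder: 9x⁵ − 44x⁴ + 3x³ − 40x² − 5x + 31.
Step 2: lead(9x⁵ − 44x⁴ + 3x³ − 40x² − 5x + 31) ÷ lead(D) = 9x⁵ ÷ −x = −9x⁴. Subtract (−9x⁴)·D = 9x⁵ − 45x⁴. Remainder: x⁴ + 3x³ − 40x² − 5x + 31.
Step 3: lead(x⁴ + 3x³ − 40x² − 5x + 31) ÷ lead(D) = x⁴ ÷ −x = −x³. Subtract (−x³)·D = x⁴ − 5x³. Remainder: 8x³ − 40x² − 5x + 31.
Step 4: lead(8x³ − 40x² − 5x + 31) ÷ lead(D) = 8x³ ÷ −x = −8x². Subtract (−8x²)·D = 8x³ − 40x². Remainder: −5x + 31.
Step 5: lead(−5x + 31) ÷ lead(D) = −5x ÷ −x = 5. Subtract (5)·D = −5x + 25. Remainder: 6.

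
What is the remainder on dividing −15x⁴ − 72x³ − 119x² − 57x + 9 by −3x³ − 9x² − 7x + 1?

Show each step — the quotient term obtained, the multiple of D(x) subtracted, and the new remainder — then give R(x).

R(x) = −3x² + x

Step 1: lead(−15x⁴ − 72x³ − 119x² − 57x + 9) ÷ lead(D) = −15x⁴ ÷ −3x³ = 5x. Subtract (5x)·D = −15x⁴ − 45x³ − 35x² + 5x. Remainder: −27x³ − 84x² − 62x + 9.
Step 2: lead(−27x³ − 84x² − 62x + 9) ÷ lead(D) = −27x³ ÷ −3x³ = 9. Subtract (9)·D = −27x³ − 81x² − 63x + 9. Remainder: −3x² + x.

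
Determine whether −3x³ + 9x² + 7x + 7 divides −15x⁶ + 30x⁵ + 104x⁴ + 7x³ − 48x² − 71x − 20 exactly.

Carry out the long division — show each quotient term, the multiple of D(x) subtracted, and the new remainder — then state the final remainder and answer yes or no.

Step 1: lead(−15x⁶ + 30x⁵ + 104x⁴ + 7x³ − 48x² − 71x − 20) ÷ lead(D) = −15x⁶ ÷ −3x³ = 5x³. Subtract (5x³)·D = −15x⁶ + 45x⁵ + 35x⁴ + 35x³. Remainder: −15x⁵ + 69x⁴ − 28x³ − 48x² − 71x − 20.
Step 2: lead(−15x⁵ + 69x⁴ − 28x³ − 48x² − 71x − 20) ÷ lead(D) = −15x⁵ ÷ −3x³ = 5x². Subtract (5x²)·D = −15x⁵ + 45x⁴ + 35x³ + 35x². Remainder: 24x⁴ − 63x³ − 83x² − 71x − 20.
Step 3: lead(24x⁴ − 63x³ − 83x² − 71x − 20) ÷ lead(D) = 24x⁴ ÷ −3x³ = −8x. Subtract (−8x)·D = 24x⁴ − 72x³ − 56x² − 56x. Remainder: 9x³ − 27x² − 15x − 20.
Step 4: lead(9x³ − 27x² − 15x − 20) ÷ lead(D) = 9x³ ÷ −3x³ = −3. Subtract (−3)·D = 9x³ − 27x² − 21x − 21. Remainder: 6x + 1.

R(x) = 6x + 1, so D(x) is not a factor of P(x). no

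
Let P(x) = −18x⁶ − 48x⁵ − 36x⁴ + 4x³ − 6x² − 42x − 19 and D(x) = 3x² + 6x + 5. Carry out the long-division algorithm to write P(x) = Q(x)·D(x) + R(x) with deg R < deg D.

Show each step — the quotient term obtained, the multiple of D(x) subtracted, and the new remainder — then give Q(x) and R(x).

Step 1: lead(−18x⁶ − 48x⁵ − 36x⁴ + 4x³ − 6x² − 42x − 19) ÷ lead(D) = −18x⁶ ÷ 3x² = −6x⁴. Subtract (−6x⁴)·D = −18x⁶ − 36x⁵ − 30x⁴. Remainder: −12x⁵ − 6x⁴ + 4x³ − 6x² − 42x − 19.
Step 2: lead(−12x⁵ − 6x⁴ + 4x³ − 6x² − 42x − 19) ÷ lead(D) = −12x⁵ ÷ 3x² = −4x³. Subtract (−4x³)·D = −12x⁵ − 24x⁴ − 20x³. Remainder: 18x⁴ + 24x³ − 6x² − 42x − 19.
Step 3: lead(18x⁴ + 24x³ − 6x² − 42x − 19) ÷ lead(D) = 18x⁴ ÷ 3x² = 6x². Subtract (6x²)·D = 18x⁴ + 36x³ + 30x². Remainder: −12x³ − 36x² − 42x − 19.
Step 4: lead(−12x³ − 36x² − 42x − 19) ÷ lead(D) = −12x³ ÷ 3x² = −4x. Subtract (−4x)·D = −12x³ − 24x² − 20x. Remainder: −12x² − 22x − 19.
Step 5: lead(−12x² − 22x − 19) ÷ lead(D) = −12x² ÷ 3x² = −4. Subtract (−4)·D = −12x² − 24x − 20. Remainder: 2x + 1.

Q(x) = −6x⁴ − 4x³ + 6x² − 4x − 4; R(x) = 2x + 1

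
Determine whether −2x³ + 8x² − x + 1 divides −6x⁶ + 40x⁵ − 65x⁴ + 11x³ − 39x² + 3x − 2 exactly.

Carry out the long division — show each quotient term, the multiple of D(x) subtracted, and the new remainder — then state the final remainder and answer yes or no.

R(x) = 2, so D(x) is not a factor of P(x). no

Step 1: lead(−6x⁶ + 40x⁵ − 65x⁴ + 11x³ − 39x² + 3x − 2) ÷ lead(D) = −6x⁶ ÷ −2x³ = 3x³. Subtract (3x³)·D = −6x⁶ + 24x⁵ − 3x⁴ + 3x³. Remainder: 16x⁵ − 62x⁴ + 8x³ − 39x² + 3x − 2.
Step 2: lead(16x⁵ − 62x⁴ + 8x³ − 39x² + 3x − 2) ÷ lead(D) = 16x⁵ ÷ −2x³ = −8x². Subtract (−8x²)·D = 16x⁵ − 64x⁴ + 8x³ − 8x². Remainder: 2x⁴ − 31x² + 3x − 2.
Step 3: lead(2x⁴ − 31x² + 3x − 2) ÷ lead(D) = 2x⁴ ÷ −2x³ = −x. Subtract (−x)·D = 2x⁴ − 8x³ + x² − x. Remainder: 8x³ − 32x² + 4x − 2.
Step 4: lead(8x³ − 32x² + 4x − 2) ÷ lead(D) = 8x³ ÷ −2x³ = −4. Subtract (−4)·D = 8x³ − 32x² + 4x − 4. Remainder: 2.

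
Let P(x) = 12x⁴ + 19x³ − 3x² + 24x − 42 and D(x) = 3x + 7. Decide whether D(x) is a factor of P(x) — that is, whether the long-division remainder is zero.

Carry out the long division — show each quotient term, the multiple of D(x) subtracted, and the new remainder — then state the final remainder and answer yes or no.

Step 1: lead(12x⁴ + 19x³ − 3x² + 24x − 42) ÷ lead(D) = 12x⁴ ÷ 3x = 4x³. Subtract (4x³)·D = 12x⁴ + 28x³. Remainder: −9x³ − 3x² + 24x − 42.
Step 2: lead(−9x³ − 3x² + 24x − 42) ÷ lead(D) = −9x³ ÷ 3x = −3x². Subtract (−3x²)·D = −9x³ − 21x². Remainder: 18x² + 24x − 42.
Step 3: lead(18x² + 24x − 42) ÷ lead(D) = 18x² ÷ 3x = 6x. Subtract (6x)·D = 18x² + 42x. Remainder: −18x − 42.
Step 4: lead(−18x − 42) ÷ lead(D) = −18x ÷ 3x = −6. Subtract (−6)·D = −18x − 42. Remainder: 0.

R(x) = 0, so D(x) is a factor of P(x). yes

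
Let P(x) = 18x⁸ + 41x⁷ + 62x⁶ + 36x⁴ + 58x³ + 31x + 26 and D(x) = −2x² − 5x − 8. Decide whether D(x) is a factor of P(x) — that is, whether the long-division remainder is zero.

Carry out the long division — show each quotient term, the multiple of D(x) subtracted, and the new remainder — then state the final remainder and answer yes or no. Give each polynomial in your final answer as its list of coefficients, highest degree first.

R = [2], so D(x) is not a factor of P(x). no

Step 1: lead(18x⁸ + 41x⁷ + 62x⁶ + 36x⁴ + 58x³ + 31x + 26) ÷ lead(D) = 18x⁸ ÷ −2x² = −9x⁶. Subtract (−9x⁶)·D = 18x⁸ + 45x⁷ + 72x⁶. Remainder: −4x⁷ − 10x⁶ + 36x⁴ + 58x³ + 31x + 26.
Step 2: lead(−4x⁷ − 10x⁶ + 36x⁴ + 58x³ + 31x + 26) ÷ lead(D) = −4x⁷ ÷ −2x² = 2x⁵. Subtract (2x⁵)·D = −4x⁷ − 10x⁶ − 16x⁵. Remainder: 16x⁵ + 36x⁴ + 58x³ + 31x + 26.
Step 3: lead(16x⁵ + 36x⁴ + 58x³ + 31x + 26) ÷ lead(D) = 16x⁵ ÷ −2x² = −8x³. Subtract (−8x³)·D = 16x⁵ + 40x⁴ + 64x³. Remainder: −4x⁴ − 6x³ + 31x + 26.
Step 4: lead(−4x⁴ − 6x³ + 31x + 26) ÷ lead(D) = −4x⁴ ÷ −2x² = 2x². Subtract (2x²)·D = −4x⁴ − 10x³ − 16x². Remainder: 4x³ + 16x² + 31x + 26.
Step 5: lead(4x³ + 16x² + 31x + 26) ÷ lead(D) = 4x³ ÷ −2x² = −2x. Subtract (−2x)·D = 4x³ + 10x² + 16x. Remainder: 6x² + 15x + 26.
Step 6: lead(6x² + 15x + 26) ÷ lead(D) = 6x² ÷ −2x² = −3. Subtract (−3)·D = 6x² + 15x + 24. Remainder: 2.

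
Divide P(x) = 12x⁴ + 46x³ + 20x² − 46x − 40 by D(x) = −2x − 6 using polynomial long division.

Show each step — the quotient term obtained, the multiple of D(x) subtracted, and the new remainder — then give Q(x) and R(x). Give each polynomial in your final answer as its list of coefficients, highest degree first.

Step 1: lead(12x⁴ + 46x³ + 20x² − 46x − 40) ÷ lead(D) = 12x⁴ ÷ −2x = −6x³. Subtract (−6x³)·D = 12x⁴ + 36x³. Remainder: 10x³ + 20x² − 46x − 40.
Step 2: lead(10x³ + 20x² − 46x − 40) ÷ lead(D) = 10x³ ÷ −2x = −5x². Subtract (−5x²)·D = 10x³ + 30x². Remainder: −10x² − 46x − 40.
Step 3: lead(−10x² − 46x − 40) ÷ lead(D) = −10x² ÷ −2x = 5x. Subtract (5x)·D = −10x² − 30x. Remainder: −16x − 40.
Step 4: lead(−16x − 40) ÷ lead(D) = −16x ÷ −2x = 8. Subtract (8)·D = −16x − 48. Remainder: 8.

Q = [-6, -5, 5, 8]; R = [8]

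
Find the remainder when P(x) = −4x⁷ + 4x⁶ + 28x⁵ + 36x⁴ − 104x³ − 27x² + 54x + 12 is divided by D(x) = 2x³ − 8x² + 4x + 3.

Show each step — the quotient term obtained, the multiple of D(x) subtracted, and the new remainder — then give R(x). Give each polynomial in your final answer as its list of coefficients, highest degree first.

Step 1: lead(−4x⁷ + 4x⁶ + 28x⁵ + 36x⁴ − 104x³ − 27x² + 54x + 12) ÷ lead(D) = −4x⁷ ÷ 2x³ = −2x⁴. Subtract (−2x⁴)·D = −4x⁷ + 16x⁶ − 8x⁵ − 6x⁴. Remainder: −12x⁶ + 36x⁵ + 42x⁴ − 104x³ − 27x² + 54x + 12.
Step 2: lead(−12x⁶ + 36x⁵ + 42x⁴ − 104x³ − 27x² + 54x + 12) ÷ lead(D) = −12x⁶ ÷ 2x³ = −6x³. Subtract (−6x³)·D = −12x⁶ + 48x⁵ − 24x⁴ − 18x³. Remainder: −12x⁵ + 66x⁴ − 86x³ − 27x² + 54x + 12.
Step 3: lead(−12x⁵ + 66x⁴ − 86x³ − 27x² + 54x + 12) ÷ lead(D) = −12x⁵ ÷ 2x³ = −6x². Subtract (−6x²)·D = −12x⁵ + 48x⁴ − 24x³ − 18x². Remainder: 18x⁴ − 62x³ − 9x² + 54x + 12.
Step 4: lead(18x⁴ − 62x³ − 9x² + 54x + 12) ÷ lead(D) = 18x⁴ ÷ 2x³ = 9x. Subtract (9x)·D = 18x⁴ − 72x³ + 36x² + 27x. Remainder: 10x³ − 45x² + 27x + 12.
Step 5: lead(10x³ − 45x² + 27x + 12) ÷ lead(D) = 10x³ ÷ 2x³ = 5. Subtract (5)·D = 10x³ − 40x² + 20x + 15. Remainder: −5x² + 7x − 3.

R = [-5, 7, -3]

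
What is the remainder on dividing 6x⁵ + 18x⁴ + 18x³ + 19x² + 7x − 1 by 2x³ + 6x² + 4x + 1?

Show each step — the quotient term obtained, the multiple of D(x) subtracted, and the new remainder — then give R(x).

Step 1: lead(6x⁵ + 18x⁴ + 18x³ + 19x² + 7x − 1) ÷ lead(D) = 6x⁵ ÷ 2x³ = 3x². Subtract (3x²)·D = 6x⁵ + 18x⁴ + 12x³ + 3x². Remainder: 6x³ + 16x² + 7x − 1.
Step 2: lead(6x³ + 16x² + 7x − 1) ÷ lead(D) = 6x³ ÷ 2x³ = 3. Subtract (3)·D = 6x³ + 18x² + 12x + 3. Remainder: −2x² − 5x − 4.

R(x) = −2x² − 5x − 4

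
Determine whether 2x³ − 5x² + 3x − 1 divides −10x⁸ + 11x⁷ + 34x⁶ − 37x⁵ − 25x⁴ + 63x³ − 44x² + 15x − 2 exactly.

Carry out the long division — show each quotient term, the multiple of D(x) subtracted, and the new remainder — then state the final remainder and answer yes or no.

R(x) = 0, so D(x) is a factor of P(x). yes

Step 1: lead(−10x⁸ + 11x⁷ + 34x⁶ − 37x⁵ − 25x⁴ + 63x³ − 44x² + 15x − 2) ÷ lead(D) = −10x⁸ ÷ 2x³ = −5x⁵. Subtract (−5x⁵)·D = −10x⁸ + 25x⁷ − 15x⁶ + 5x⁵. Remainder: −14x⁷ + 49x⁶ − 42x⁵ − 25x⁴ + 63x³ − 44x² + 15x − 2.
Step 2: lead(−14x⁷ + 49x⁶ − 42x⁵ − 25x⁴ + 63x³ − 44x² + 15x − 2) ÷ lead(D) = −14x⁷ ÷ 2x³ = −7x⁴. Subtract (−7x⁴)·D = −14x⁷ + 35x⁶ − 21x⁵ + 7x⁴. Remainder: 14x⁶ − 21x⁵ − 32x⁴ + 63x³ − 44x² + 15x − 2.
Step 3: lead(14x⁶ − 21x⁵ − 32x⁴ + 63x³ − 44x² + 15x − 2) ÷ lead(D) = 14x⁶ ÷ 2x³ = 7x³. Subtract (7x³)·D = 14x⁶ − 35x⁵ + 21x⁴ − 7x³. Remainder: 14x⁵ − 53x⁴ + 70x³ − 44x² + 15x − 2.
Step 4: lead(14x⁵ − 53x⁴ + 70x³ − 44x² + 15x − 2) ÷ lead(D) = 14x⁵ ÷ 2x³ = 7x². Subtract (7x²)·D = 14x⁵ − 35x⁴ + 21x³ − 7x². Remainder: −18x⁴ + 49x³ − 37x² + 15x − 2.
Step 5: lead(−18x⁴ + 49x³ − 37x² + 15x − 2) ÷ lead(D) = −18x⁴ ÷ 2x³ = −9x. Subtract (−9x)·D = −18x⁴ + 45x³ − 27x² + 9x. Remainder: 4x³ − 10x² + 6x − 2.
Step 6: lead(4x³ − 10x² + 6x − 2) ÷ lead(D) = 4x³ ÷ 2x³ = 2. Subtract (2)·D = 4x³ − 10x² + 6x − 2. Remainder: 0.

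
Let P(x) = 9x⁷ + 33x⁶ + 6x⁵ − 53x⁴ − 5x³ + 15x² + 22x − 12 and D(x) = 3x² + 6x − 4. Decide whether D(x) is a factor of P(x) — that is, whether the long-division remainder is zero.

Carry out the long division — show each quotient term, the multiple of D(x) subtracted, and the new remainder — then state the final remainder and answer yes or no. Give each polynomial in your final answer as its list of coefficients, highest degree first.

R = [0], so D(x) is a factor of P(x). yes

Step 1: lead(9x⁷ + 33x⁶ + 6x⁵ − 53x⁴ − 5x³ + 15x² + 22x − 12) ÷ lead(D) = 9x⁷ ÷ 3x² = 3x⁵. Subtract (3x⁵)·D = 9x⁷ + 18x⁶ − 12x⁵. Remainder: 15x⁶ + 18x⁵ − 53x⁴ − 5x³ + 15x² + 22x − 12.
Step 2: lead(15x⁶ + 18x⁵ − 53x⁴ − 5x³ + 15x² + 22x − 12) ÷ lead(D) = 15x⁶ ÷ 3x² = 5x⁴. Subtract (5x⁴)·D = 15x⁶ + 30x⁵ − 20x⁴. Remainder: −12x⁵ − 33x⁴ − 5x³ + 15x² + 22x − 12.
Step 3: lead(−12x⁵ − 33x⁴ − 5x³ + 15x² + 22x − 12) ÷ lead(D) = −12x⁵ ÷ 3x² = −4x³. Subtract (−4x³)·D = −12x⁵ − 24x⁴ + 16x³. Remainder: −9x⁴ − 21x³ + 15x² + 22x − 12.
Step 4: lead(−9x⁴ − 21x³ + 15x² + 22x − 12) ÷ lead(D) = −9x⁴ ÷ 3x² = −3x². Subtract (−3x²)·D = −9x⁴ − 18x³ + 12x². Remainder: −3x³ + 3x² + 22x − 12.
Step 5: lead(−3x³ + 3x² + 22x − 12) ÷ lead(D) = −3x³ ÷ 3x² = −x. Subtract (−x)·D = −3x³ − 6x² + 4x. Remainder: 9x² + 18x − 12.
Step 6: lead(9x² + 18x − 12) ÷ lead(D) = 9x² ÷ 3x² = 3. Subtract (3)·D = 9x² + 18x − 12. Remainder: 0.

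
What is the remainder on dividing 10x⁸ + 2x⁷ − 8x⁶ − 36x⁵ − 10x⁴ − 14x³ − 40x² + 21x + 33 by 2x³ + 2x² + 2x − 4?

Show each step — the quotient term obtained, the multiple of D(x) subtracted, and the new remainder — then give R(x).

Step 1: lead(10x⁸ + 2x⁷ − 8x⁶ − 36x⁵ − 10x⁴ − 14x³ − 40x² + 21x + 33) ÷ lead(D) = 10x⁸ ÷ 2x³ = 5x⁵. Subtract (5x⁵)·D = 10x⁸ + 10x⁷ + 10x⁶ − 20x⁵. Remainder: −8x⁷ − 18x⁶ − 16x⁵ − 10x⁴ − 14x³ − 40x² + 21x + 33.
Step 2: lead(−8x⁷ − 18x⁶ − 16x⁵ − 10x⁴ − 14x³ − 40x² + 21x + 33) ÷ lead(D) = −8x⁷ ÷ 2x³ = −4x⁴. Subtract (−4x⁴)·D = −8x⁷ − 8x⁶ − 8x⁵ + 16x⁴. Remainder: −10x⁶ − 8x⁵ − 26x⁴ − 14x³ − 40x² + 21x + 33.
Step 3: lead(−10x⁶ − 8x⁵ − 26x⁴ − 14x³ − 40x² + 21x + 33) ÷ lead(D) = −10x⁶ ÷ 2x³ = −5x³. Subtract (−5x³)·D = −10x⁶ − 10x⁵ − 10x⁴ + 20x³. Remainder: 2x⁵ − 16x⁴ − 34x³ − 40x² + 21x + 33.
Step 4: lead(2x⁵ − 16x⁴ − 34x³ − 40x² + 21x + 33) ÷ lead(D) = 2x⁵ ÷ 2x³ = x². Subtract (x²)·D = 2x⁵ + 2x⁴ + 2x³ − 4x². Remainder: −18x⁴ − 36x³ − 36x² + 21x + 33.
Step 5: lead(−18x⁴ − 36x³ − 36x² + 21x + 33) ÷ lead(D) = −18x⁴ ÷ 2x³ = −9x. Subtract (−9x)·D = −18x⁴ − 18x³ − 18x² + 36x. Remainder: −18x³ − 18x² − 15x + 33.
Step 6: lead(−18x³ − 18x² − 15x + 33) ÷ lead(D) = −18x³ ÷ 2x³ = −9. Subtract (−9)·D = −18x³ − 18x² − 18x + 36. Remainder: 3x − 3.

R(x) = 3x − 3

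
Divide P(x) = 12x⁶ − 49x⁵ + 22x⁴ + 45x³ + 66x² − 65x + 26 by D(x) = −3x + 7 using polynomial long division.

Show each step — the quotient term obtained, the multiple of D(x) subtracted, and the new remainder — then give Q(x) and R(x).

Q(x) = −4x⁵ + 7x⁴ + 9x³ + 6x² − 8x + 3; R(x) = 5

Step 1: lead(12x⁶ − 49x⁵ + 22x⁴ + 45x³ + 66x² − 65x + 26) ÷ lead(D) = 12x⁶ ÷ −3x = −4x⁵. Subtract (−4x⁵)·D = 12x⁶ − 28x⁵. Remainder: −21x⁵ + 22x⁴ + 45x³ + 66x² − 65x + 26.
Step 2: lead(−21x⁵ + 22x⁴ + 45x³ + 66x² − 65x + 26) ÷ lead(D) = −21x⁵ ÷ −3x = 7x⁴. Subtract (7x⁴)·D = −21x⁵ + 49x⁴. Remainder: −27x⁴ + 45x³ + 66x² − 65x + 26.
Step 3: lead(−27x⁴ + 45x³ + 66x² − 65x + 26) ÷ lead(D) = −27x⁴ ÷ −3x = 9x³. Subtract (9x³)·D = −27x⁴ + 63x³. Remainder: −18x³ + 66x² − 65x + 26.
Step 4: lead(−18x³ + 66x² − 65x + 26) ÷ lead(D) = −18x³ ÷ −3x = 6x². Subtract (6x²)·D = −18x³ + 42x². Remainder: 24x² − 65x + 26.
Step 5: lead(24x² − 65x + 26) ÷ lead(D) = 24x² ÷ −3x = −8x. Subtract (−8x)·D = 24x² − 56x. Remainder: −9x + 26.
Step 6: lead(−9x + 26) ÷ lead(D) = −9x ÷ −3x = 3. Subtract (3)·D = −9x + 21. Remainder: 5.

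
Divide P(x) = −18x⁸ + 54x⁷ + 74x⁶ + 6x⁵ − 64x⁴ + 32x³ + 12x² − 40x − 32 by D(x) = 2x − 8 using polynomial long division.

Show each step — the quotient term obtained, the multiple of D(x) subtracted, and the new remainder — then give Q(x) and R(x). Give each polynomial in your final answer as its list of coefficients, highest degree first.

Step 1: lead(−18x⁸ + 54x⁷ + 74x⁶ + 6x⁵ − 64x⁴ + 32x³ + 12x² − 40x − 32) ÷ lead(D) = −18x⁸ ÷ 2x = −9x⁷. Subtract (−9x⁷)·D = −18x⁸ + 72x⁷. Remainder: −18x⁷ + 74x⁶ + 6x⁵ − 64x⁴ + 32x³ + 12x² − 40x − 32.
Step 2: lead(−18x⁷ + 74x⁶ + 6x⁵ − 64x⁴ + 32x³ + 12x² − 40x − 32) ÷ lead(D) = −18x⁷ ÷ 2x = −9x⁶. Subtract (−9x⁶)·D = −18x⁷ + 72x⁶. Remainder: 2x⁶ + 6x⁵ − 64x⁴ + 32x³ + 12x² − 40x − 32.
Step 3: lead(2x⁶ + 6x⁵ − 64x⁴ + 32x³ + 12x² − 40x − 32) ÷ lead(D) = 2x⁶ ÷ 2x = x⁵. Subtract (x⁵)·D = 2x⁶ − 8x⁵. Remainder: 14x⁵ − 64x⁴ + 32x³ + 12x² − 40x − 32.
Step 4: lead(14x⁵ − 64x⁴ + 32x³ + 12x² − 40x − 32) ÷ lead(D) = 14x⁵ ÷ 2x = 7x⁴. Subtract (7x⁴)·D = 14x⁵ − 56x⁴. Remainder: −8x⁴ + 32x³ + 12x² − 40x − 32.
Step 5: lead(−8x⁴ + 32x³ + 12x² − 40x − 32) ÷ lead(D) = −8x⁴ ÷ 2x = −4x³. Subtract (−4x³)·D = −8x⁴ + 32x³. Remainder: 12x² − 40x − 32.
Step 6: lead(12x² − 40x − 32) ÷ lead(D) = 12x² ÷ 2x = 6x. Subtract (6x)·D = 12x² − 48x. Remainder: 8x − 32.
Step 7: lead(8x − 32) ÷ lead(D) = 8x ÷ 2x = 4. Subtract (4)·D = 8x − 32. Remainder: 0.

Q = [-9, -9, 1, 7, -4, 0, 6, 4]; R = [0]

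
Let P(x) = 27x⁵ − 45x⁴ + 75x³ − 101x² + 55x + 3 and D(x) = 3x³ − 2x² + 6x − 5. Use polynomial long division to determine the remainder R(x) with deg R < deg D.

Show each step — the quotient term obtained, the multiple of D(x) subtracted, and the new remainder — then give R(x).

Step 1: lead(27x⁵ − 45x⁴ + 75x³ − 101x² + 55x + 3) ÷ lead(D) = 27x⁵ ÷ 3x³ = 9x². Subtract (9x²)·D = 27x⁵ − 18x⁴ + 54x³ − 45x². Remainder: −27x⁴ + 21x³ − 56x² + 55x + 3.
Step 2: lead(−27x⁴ + 21x³ − 56x² + 55x + 3) ÷ lead(D) = −27x⁴ ÷ 3x³ = −9x. Subtract (−9x)·D = −27x⁴ + 18x³ − 54x² + 45x. Remainder: 3x³ − 2x² + 10x + 3.
Step 3: lead(3x³ − 2x² + 10x + 3) ÷ lead(D) = 3x³ ÷ 3x³ = 1. Subtract (1)·D = 3x³ − 2x² + 6x − 5. Remainder: 4x + 8.

R(x) = 4x + 8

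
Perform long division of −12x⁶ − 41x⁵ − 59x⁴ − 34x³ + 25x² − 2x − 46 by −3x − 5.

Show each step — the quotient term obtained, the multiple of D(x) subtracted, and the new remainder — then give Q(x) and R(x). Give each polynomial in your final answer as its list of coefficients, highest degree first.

Step 1: lead(−12x⁶ − 41x⁵ − 59x⁴ − 34x³ + 25x² − 2x − 46) ÷ lead(D) = −12x⁶ ÷ −3x = 4x⁵. Subtract (4x⁵)·D = −12x⁶ − 20x⁵. Remainder: −21x⁵ − 59x⁴ − 34x³ + 25x² − 2x − 46.
Step 2: lead(−21x⁵ − 59x⁴ − 34x³ + 25x² − 2x − 46) ÷ lead(D) = −21x⁵ ÷ −3x = 7x⁴. Subtract (7x⁴)·D = −21x⁵ − 35x⁴. Remainder: −24x⁴ − 34x³ + 25x² − 2x − 46.
Step 3: lead(−24x⁴ − 34x³ + 25x² − 2x − 46) ÷ lead(D) = −24x⁴ ÷ −3x = 8x³. Subtract (8x³)·D = −24x⁴ − 40x³. Remainder: 6x³ + 25x² − 2x − 46.
Step 4: lead(6x³ + 25x² − 2x − 46) ÷ lead(D) = 6x³ ÷ −3x = −2x². Subtract (−2x²)·D = 6x³ + 10x². Remainder: 15x² − 2x − 46.
Step 5: lead(15x² − 2x − 46) ÷ lead(D) = 15x² ÷ −3x = −5x. Subtract (−5x)·D = 15x² + 25x. Remainder: −27x − 46.
Step 6: lead(−27x − 46) ÷ lead(D) = −27x ÷ −3x = 9. Subtract (9)·D = −27x − 45. Remainder: −1.

Q = [4, 7, 8, -2, -5, 9]; R = [-1]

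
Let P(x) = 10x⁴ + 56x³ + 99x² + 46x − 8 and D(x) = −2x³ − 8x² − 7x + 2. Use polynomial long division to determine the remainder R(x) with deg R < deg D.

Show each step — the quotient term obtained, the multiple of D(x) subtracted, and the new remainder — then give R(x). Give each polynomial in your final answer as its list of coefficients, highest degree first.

R = [8]

Step 1: lead(10x⁴ + 56x³ + 99x² + 46x − 8) ÷ lead(D) = 10x⁴ ÷ −2x³ = −5x. Subtract (−5x)·D = 10x⁴ + 40x³ + 35x² − 10x. Remainder: 16x³ + 64x² + 56x − 8.
Step 2: lead(16x³ + 64x² + 56x − 8) ÷ lead(D) = 16x³ ÷ −2x³ = −8. Subtract (−8)·D = 16x³ + 64x² + 56x − 16. Remainder: 8.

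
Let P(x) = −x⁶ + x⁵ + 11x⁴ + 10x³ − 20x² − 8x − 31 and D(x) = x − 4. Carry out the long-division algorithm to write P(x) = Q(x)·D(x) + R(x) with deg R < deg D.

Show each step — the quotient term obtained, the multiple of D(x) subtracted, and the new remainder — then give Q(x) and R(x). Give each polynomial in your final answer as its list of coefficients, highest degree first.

Step 1: lead(−x⁶ + x⁵ + 11x⁴ + 10x³ − 20x² − 8x − 31) ÷ lead(D) = −x⁶ ÷ x = −x⁵. Subtract (−x⁵)·D = −x⁶ + 4x⁵. Remainder: −3x⁵ + 11x⁴ + 10x³ − 20x² − 8x − 31.
Step 2: lead(−3x⁵ + 11x⁴ + 10x³ − 20x² − 8x − 31) ÷ lead(D) = −3x⁵ ÷ x = −3x⁴. Subtract (−3x⁴)·D = −3x⁵ + 12x⁴. Remainder: −x⁴ + 10x³ − 20x² − 8x − 31.
Step 3: lead(−x⁴ + 10x³ − 20x² − 8x − 31) ÷ lead(D) = −x⁴ ÷ x = −x³. Subtract (−x³)·D = −x⁴ + 4x³. Remainder: 6x³ − 20x² − 8x − 31.
Step 4: lead(6x³ − 20x² − 8x − 31) ÷ lead(D) = 6x³ ÷ x = 6x². Subtract (6x²)·D = 6x³ − 24x². Remainder: 4x² − 8x − 31.
Step 5: lead(4x² − 8x − 31) ÷ lead(D) = 4x² ÷ x = 4x. Subtract (4x)·D = 4x² − 16x. Remainder: 8x − 31.
Step 6: lead(8x − 31) ÷ lead(D) = 8x ÷ x = 8. Subtract (8)·D = 8x − 32. Remainder: 1.

Q = [-1, -3, -1, 6, 4, 8]; R = [1]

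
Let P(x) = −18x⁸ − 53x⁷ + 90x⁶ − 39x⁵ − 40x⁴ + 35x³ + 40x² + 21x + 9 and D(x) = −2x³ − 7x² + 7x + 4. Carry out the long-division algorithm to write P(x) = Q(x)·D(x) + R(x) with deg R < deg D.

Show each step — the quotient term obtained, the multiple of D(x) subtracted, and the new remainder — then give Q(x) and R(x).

Q(x) = 9x⁵ − 5x⁴ + 4x³ + 6x² + 3x + 1; R(x) = 2x² + 2x + 5

Step 1: lead(−18x⁸ − 53x⁷ + 90x⁶ − 39x⁵ − 40x⁴ + 35x³ + 40x² + 21x + 9) ÷ lead(D) = −18x⁸ ÷ −2x³ = 9x⁵. Subtract (9x⁵)·D = −18x⁸ − 63x⁷ + 63x⁶ + 36x⁵. Remainder: 10x⁷ + 27x⁶ − 75x⁵ − 40x⁴ + 35x³ + 40x² + 21x + 9.
Step 2: lead(10x⁷ + 27x⁶ − 75x⁵ − 40x⁴ + 35x³ + 40x² + 21x + 9) ÷ lead(D) = 10x⁷ ÷ −2x³ = −5x⁴. Subtract (−5x⁴)·D = 10x⁷ + 35x⁶ − 35x⁵ − 20x⁴. Remainder: −8x⁶ − 40x⁵ − 20x⁴ + 35x³ + 40x² + 21x + 9.
Step 3: lead(−8x⁶ − 40x⁵ − 20x⁴ + 35x³ + 40x² + 21x + 9) ÷ lead(D) = −8x⁶ ÷ −2x³ = 4x³. Subtract (4x³)·D = −8x⁶ − 28x⁵ + 28x⁴ + 16x³. Remainder: −12x⁵ − 48x⁴ + 19x³ + 40x² + 21x + 9.
Step 4: lead(−12x⁵ − 48x⁴ + 19x³ + 40x² + 21x + 9) ÷ lead(D) = −12x⁵ ÷ −2x³ = 6x². Subtract (6x²)·D = −12x⁵ − 42x⁴ + 42x³ + 24x². Remainder: −6x⁴ − 23x³ + 16x² + 21x + 9.
Step 5: lead(−6x⁴ − 23x³ + 16x² + 21x + 9) ÷ lead(D) = −6x⁴ ÷ −2x³ = 3x. Subtract (3x)·D = −6x⁴ − 21x³ + 21x² + 12x. Remainder: −2x³ − 5x² + 9x + 9.
Step 6: lead(−2x³ − 5x² + 9x + 9) ÷ lead(D) = −2x³ ÷ −2x³ = 1. Subtract (1)·D = −2x³ − 7x² + 7x + 4. Remainder: 2x² + 2x + 5.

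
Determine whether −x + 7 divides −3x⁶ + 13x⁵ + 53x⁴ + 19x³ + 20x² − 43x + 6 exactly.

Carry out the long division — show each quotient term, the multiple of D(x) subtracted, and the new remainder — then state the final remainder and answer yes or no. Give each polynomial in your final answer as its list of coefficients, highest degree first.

Step 1: lead(−3x⁶ + 13x⁵ + 53x⁴ + 19x³ + 20x² − 43x + 6) ÷ lead(D) = −3x⁶ ÷ −x = 3x⁵. Subtract (3x⁵)·D = −3x⁶ + 21x⁵. Remainder: −8x⁵ + 53x⁴ + 19x³ + 20x² − 43x + 6.
Step 2: lead(−8x⁵ + 53x⁴ + 19x³ + 20x² − 43x + 6) ÷ lead(D) = −8x⁵ ÷ −x = 8x⁴. Subtract (8x⁴)·D = −8x⁵ + 56x⁴. Remainder: −3x⁴ + 19x³ + 20x² − 43x + 6.
Step 3: lead(−3x⁴ + 19x³ + 20x² − 43x + 6) ÷ lead(D) = −3x⁴ ÷ −x = 3x³. Subtract (3x³)·D = −3x⁴ + 21x³. Remainder: −2x³ + 20x² − 43x + 6.
Step 4: lead(−2x³ + 20x² − 43x + 6) ÷ lead(D) = −2x³ ÷ −x = 2x². Subtract (2x²)·D = −2x³ + 14x². Remainder: 6x² − 43x + 6.
Step 5: lead(6x² − 43x + 6) ÷ lead(D) = 6x² ÷ −x = −6x. Subtract (−6x)·D = 6x² − 42x. Remainder: −x + 6.
Step 6: lead(−x + 6) ÷ lead(D) = −x ÷ −x = 1. Subtract (1)·D = −x + 7. Remainder: −1.

R = [-1], so D(x) is not a factor of P(x). no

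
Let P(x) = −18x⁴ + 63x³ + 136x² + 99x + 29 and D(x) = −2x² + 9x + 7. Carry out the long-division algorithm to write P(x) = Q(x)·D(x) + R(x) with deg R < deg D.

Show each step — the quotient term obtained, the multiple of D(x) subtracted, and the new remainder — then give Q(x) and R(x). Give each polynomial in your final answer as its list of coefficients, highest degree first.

Step 1: lead(−18x⁴ + 63x³ + 136x² + 99x + 29) ÷ lead(D) = −18x⁴ ÷ −2x² = 9x². Subtract (9x²)·D = −18x⁴ + 81x³ + 63x². Remainder: −18x³ + 73x² + 99x + 29.
Step 2: lead(−18x³ + 73x² + 99x + 29) ÷ lead(D) = −18x³ ÷ −2x² = 9x. Subtract (9x)·D = −18x³ + 81x² + 63x. Remainder: −8x² + 36x + 29.
Step 3: lead(−8x² + 36x + 29) ÷ lead(D) = −8x² ÷ −2x² = 4. Subtract (4)·D = −8x² + 36x + 28. Remainder: 1.

Q = [9, 9, 4]; R = [1]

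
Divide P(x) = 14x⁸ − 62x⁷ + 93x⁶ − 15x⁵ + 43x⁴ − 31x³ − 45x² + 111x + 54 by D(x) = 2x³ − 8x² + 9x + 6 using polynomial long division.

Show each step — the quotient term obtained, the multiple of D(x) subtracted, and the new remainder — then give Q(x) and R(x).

Q(x) = 7x⁵ − 3x⁴ + 3x³ − 3x² + 5x + 9; R(x) = 0

Step 1: lead(14x⁸ − 62x⁷ + 93x⁶ − 15x⁵ + 43x⁴ − 31x³ − 45x² + 111x + 54) ÷ lead(D) = 14x⁸ ÷ 2x³ = 7x⁵. Subtract (7x⁵)·D = 14x⁸ − 56x⁷ + 63x⁶ + 42x⁵. Remainder: −6x⁷ + 30x⁶ − 57x⁵ + 43x⁴ − 31x³ − 45x² + 111x + 54.
Step 2: lead(−6x⁷ + 30x⁶ − 57x⁵ + 43x⁴ − 31x³ − 45x² + 111x + 54) ÷ lead(D) = −6x⁷ ÷ 2x³ = −3x⁴. Subtract (−3x⁴)·D = −6x⁷ + 24x⁶ − 27x⁵ − 18x⁴. Remainder: 6x⁶ − 30x⁵ + 61x⁴ − 31x³ − 45x² + 111x + 54.
Step 3: lead(6x⁶ − 30x⁵ + 61x⁴ − 31x³ − 45x² + 111x + 54) ÷ lead(D) = 6x⁶ ÷ 2x³ = 3x³. Subtract (3x³)·D = 6x⁶ − 24x⁵ + 27x⁴ + 18x³. Remainder: −6x⁵ + 34x⁴ − 49x³ − 45x² + 111x + 54.
Step 4: lead(−6x⁵ + 34x⁴ − 49x³ − 45x² + 111x + 54) ÷ lead(D) = −6x⁵ ÷ 2x³ = −3x². Subtract (−3x²)·D = −6x⁵ + 24x⁴ − 27x³ − 18x². Remainder: 10x⁴ − 22x³ − 27x² + 111x + 54.
Step 5: lead(10x⁴ − 22x³ − 27x² + 111x + 54) ÷ lead(D) = 10x⁴ ÷ 2x³ = 5x. Subtract (5x)·D = 10x⁴ − 40x³ + 45x² + 30x. Remainder: 18x³ − 72x² + 81x + 54.
Step 6: lead(18x³ − 72x² + 81x + 54) ÷ lead(D) = 18x³ ÷ 2x³ = 9. Subtract (9)·D = 18x³ − 72x² + 81x + 54. Remainder: 0.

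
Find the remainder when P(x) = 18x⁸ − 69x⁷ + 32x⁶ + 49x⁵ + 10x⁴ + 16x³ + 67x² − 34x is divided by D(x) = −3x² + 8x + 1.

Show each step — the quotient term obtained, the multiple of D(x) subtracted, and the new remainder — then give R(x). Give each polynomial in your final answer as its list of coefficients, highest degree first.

Step 1: lead(18x⁸ − 69x⁷ + 32x⁶ + 49x⁵ + 10x⁴ + 16x³ + 67x² − 34x) ÷ lead(D) = 18x⁸ ÷ −3x² = −6x⁶. Subtract (−6x⁶)·D = 18x⁸ − 48x⁷ − 6x⁶. Remainder: −21x⁷ + 38x⁶ + 49x⁵ + 10x⁴ + 16x³ + 67x² − 34x.
Step 2: lead(−21x⁷ + 38x⁶ + 49x⁵ + 10x⁴ + 16x³ + 67x² − 34x) ÷ lead(D) = −21x⁷ ÷ −3x² = 7x⁵. Subtract (7x⁵)·D = −21x⁷ + 56x⁶ + 7x⁵. Remainder: −18x⁶ + 42x⁵ + 10x⁴ + 16x³ + 67x² − 34x.
Step 3: lead(−18x⁶ + 42x⁵ + 10x⁴ + 16x³ + 67x² − 34x) ÷ lead(D) = −18x⁶ ÷ −3x² = 6x⁴. Subtract (6x⁴)·D = −18x⁶ + 48x⁵ + 6x⁴. Remainder: −6x⁵ + 4x⁴ + 16x³ + 67x² − 34x.
Step 4: lead(−6x⁵ + 4x⁴ + 16x³ + 67x² − 34x) ÷ lead(D) = −6x⁵ ÷ −3x² = 2x³. Subtract (2x³)·D = −6x⁵ + 16x⁴ + 2x³. Remainder: −12x⁴ + 14x³ + 67x² − 34x.
Step 5: lead(−12x⁴ + 14x³ + 67x² − 34x) ÷ lead(D) = −12x⁴ ÷ −3x² = 4x². Subtract (4x²)·D = −12x⁴ + 32x³ + 4x². Remainder: −18x³ + 63x² − 34x.
Step 6: lead(−18x³ + 63x² − 34x) ÷ lead(D) = −18x³ ÷ −3x² = 6x. Subtract (6x)·D = −18x³ + 48x² + 6x. Remainder: 15x² − 40x.
Step 7: lead(15x² − 40x) ÷ lead(D) = 15x² ÷ −3x² = −5. Subtract (−5)·D = 15x² − 40x − 5. Remainder: 5.

R = [5]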